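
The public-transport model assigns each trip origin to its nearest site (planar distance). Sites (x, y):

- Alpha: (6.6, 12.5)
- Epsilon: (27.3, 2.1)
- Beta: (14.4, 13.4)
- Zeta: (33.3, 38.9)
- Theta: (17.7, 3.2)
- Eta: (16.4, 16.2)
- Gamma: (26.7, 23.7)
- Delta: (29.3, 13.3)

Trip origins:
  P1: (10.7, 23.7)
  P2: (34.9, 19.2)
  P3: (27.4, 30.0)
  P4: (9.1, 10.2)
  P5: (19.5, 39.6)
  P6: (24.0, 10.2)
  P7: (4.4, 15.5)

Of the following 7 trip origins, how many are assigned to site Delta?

P1 → Eta
P2 → Delta
P3 → Gamma
P4 → Alpha
P5 → Zeta
P6 → Delta
P7 → Alpha
2 of the 7 go to Delta.

2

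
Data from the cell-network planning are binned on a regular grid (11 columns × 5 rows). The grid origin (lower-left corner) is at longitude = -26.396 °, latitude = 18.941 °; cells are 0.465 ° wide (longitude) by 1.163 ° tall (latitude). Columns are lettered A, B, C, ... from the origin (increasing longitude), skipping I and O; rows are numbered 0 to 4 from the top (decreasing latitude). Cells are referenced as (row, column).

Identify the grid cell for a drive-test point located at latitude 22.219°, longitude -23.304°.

(2, G)

Column index: ⌊(-23.304 − -26.396) / 0.465⌋ = ⌊6.649⌋ = 6 → column G
Row offset from origin: ⌊(22.219 − 18.941) / 1.163⌋ = ⌊2.819⌋ = 2 → row 2 (counted from top)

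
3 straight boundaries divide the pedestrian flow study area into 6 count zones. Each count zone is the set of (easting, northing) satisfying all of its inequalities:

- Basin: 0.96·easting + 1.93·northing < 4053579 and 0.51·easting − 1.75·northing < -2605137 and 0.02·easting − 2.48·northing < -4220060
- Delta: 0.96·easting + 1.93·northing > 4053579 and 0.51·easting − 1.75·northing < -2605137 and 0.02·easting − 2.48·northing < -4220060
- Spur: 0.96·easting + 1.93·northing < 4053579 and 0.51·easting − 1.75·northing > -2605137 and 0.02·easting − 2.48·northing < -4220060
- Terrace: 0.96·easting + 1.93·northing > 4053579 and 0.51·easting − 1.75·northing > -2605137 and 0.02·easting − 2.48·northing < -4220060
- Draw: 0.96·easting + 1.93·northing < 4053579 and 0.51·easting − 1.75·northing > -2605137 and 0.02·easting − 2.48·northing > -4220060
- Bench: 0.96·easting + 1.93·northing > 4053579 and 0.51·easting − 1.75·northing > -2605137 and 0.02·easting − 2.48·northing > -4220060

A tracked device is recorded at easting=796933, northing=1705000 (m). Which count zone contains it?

Bench

0.96·796933 + 1.93·1705000 = 4055705.680, which is > 4053579
0.51·796933 − 1.75·1705000 = -2577314.170, which is > -2605137
0.02·796933 − 2.48·1705000 = -4212461.340, which is > -4220060
This sign pattern matches Bench.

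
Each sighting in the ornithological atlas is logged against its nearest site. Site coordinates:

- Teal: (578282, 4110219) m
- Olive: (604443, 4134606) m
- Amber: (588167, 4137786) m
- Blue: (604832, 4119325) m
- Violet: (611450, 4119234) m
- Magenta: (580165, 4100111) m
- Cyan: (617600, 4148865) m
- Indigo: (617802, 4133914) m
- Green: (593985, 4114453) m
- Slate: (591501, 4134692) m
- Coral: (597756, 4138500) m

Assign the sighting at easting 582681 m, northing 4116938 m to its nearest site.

Teal

Squared distances to each site:
Teal: 64496162.000; Olive: 785742868.000; Amber: 464735300.000; Blue: 496364570.000; Violet: 832926977.000; Magenta: 289478185.000; Cyan: 2238669890.000; Indigo: 1521669217.000; Green: 133955641.000; Slate: 392996916.000; Coral: 692175469.000.
Minimum at Teal.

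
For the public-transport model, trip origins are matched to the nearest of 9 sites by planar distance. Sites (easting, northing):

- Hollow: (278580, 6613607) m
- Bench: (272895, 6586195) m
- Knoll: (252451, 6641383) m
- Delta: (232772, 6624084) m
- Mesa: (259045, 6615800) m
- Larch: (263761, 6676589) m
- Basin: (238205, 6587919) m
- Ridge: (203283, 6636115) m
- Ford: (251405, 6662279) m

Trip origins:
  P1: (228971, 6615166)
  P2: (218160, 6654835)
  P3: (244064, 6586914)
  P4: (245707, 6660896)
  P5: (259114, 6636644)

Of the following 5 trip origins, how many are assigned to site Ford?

P1 → Delta
P2 → Ridge
P3 → Basin
P4 → Ford
P5 → Knoll
1 of the 5 goes to Ford.

1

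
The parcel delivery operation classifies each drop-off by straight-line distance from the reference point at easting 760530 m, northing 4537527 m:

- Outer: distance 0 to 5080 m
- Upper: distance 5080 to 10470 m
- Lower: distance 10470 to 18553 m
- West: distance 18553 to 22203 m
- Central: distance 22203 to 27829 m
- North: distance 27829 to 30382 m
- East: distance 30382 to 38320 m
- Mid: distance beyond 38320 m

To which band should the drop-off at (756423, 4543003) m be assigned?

Upper

Distance = √((756423−760530)² + (4543003−4537527)²) = √(16867449.000 + 29986576.000) = 6845.000 m.
5080 ≤ 6845.000 < 10470 → Upper.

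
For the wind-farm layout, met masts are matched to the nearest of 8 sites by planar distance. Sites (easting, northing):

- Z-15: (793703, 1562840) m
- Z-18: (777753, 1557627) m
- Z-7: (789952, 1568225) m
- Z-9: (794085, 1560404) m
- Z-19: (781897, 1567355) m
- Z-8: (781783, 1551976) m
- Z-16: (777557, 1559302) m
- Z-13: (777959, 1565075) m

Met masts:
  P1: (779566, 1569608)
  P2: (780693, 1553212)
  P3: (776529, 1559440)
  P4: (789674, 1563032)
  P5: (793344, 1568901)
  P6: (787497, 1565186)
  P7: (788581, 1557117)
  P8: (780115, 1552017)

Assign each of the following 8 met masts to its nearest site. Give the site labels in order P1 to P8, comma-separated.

P1 → Z-19 (d²=10509570.00)
P2 → Z-8 (d²=2715796.00)
P3 → Z-16 (d²=1075828.00)
P4 → Z-15 (d²=16269705.00)
P5 → Z-7 (d²=11962640.00)
P6 → Z-7 (d²=15262546.00)
P7 → Z-9 (d²=41098385.00)
P8 → Z-8 (d²=2783905.00)

Z-19, Z-8, Z-16, Z-15, Z-7, Z-7, Z-9, Z-8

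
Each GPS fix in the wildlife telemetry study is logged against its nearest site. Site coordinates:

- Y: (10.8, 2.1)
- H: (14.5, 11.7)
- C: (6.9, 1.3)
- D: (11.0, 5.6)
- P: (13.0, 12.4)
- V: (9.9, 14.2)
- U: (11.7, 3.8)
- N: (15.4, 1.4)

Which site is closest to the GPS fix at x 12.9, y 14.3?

Squared distances to each site:
Y: 153.250; H: 9.320; C: 205.000; D: 79.300; P: 3.620; V: 9.010; U: 111.690; N: 172.660.
Minimum at P.

P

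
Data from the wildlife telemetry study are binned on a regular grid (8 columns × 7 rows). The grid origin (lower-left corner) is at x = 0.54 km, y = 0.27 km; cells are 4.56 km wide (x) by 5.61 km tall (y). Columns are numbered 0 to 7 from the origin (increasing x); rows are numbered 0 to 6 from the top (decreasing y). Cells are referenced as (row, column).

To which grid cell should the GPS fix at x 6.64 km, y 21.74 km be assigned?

(3, 1)

Column index: ⌊(6.64 − 0.54) / 4.56⌋ = ⌊1.338⌋ = 1
Row offset from origin: ⌊(21.74 − 0.27) / 5.61⌋ = ⌊3.827⌋ = 3 → row 3 (counted from top)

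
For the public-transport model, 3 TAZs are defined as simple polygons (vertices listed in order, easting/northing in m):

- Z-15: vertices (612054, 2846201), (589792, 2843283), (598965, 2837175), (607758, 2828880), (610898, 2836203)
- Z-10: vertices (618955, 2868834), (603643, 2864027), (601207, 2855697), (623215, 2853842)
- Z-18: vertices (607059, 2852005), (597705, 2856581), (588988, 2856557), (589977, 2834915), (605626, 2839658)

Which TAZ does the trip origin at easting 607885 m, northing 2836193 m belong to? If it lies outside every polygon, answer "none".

Z-15

Cast a ray rightward from (607885, 2836193). For each polygon, the edges (by vertex number in listed order) whose endpoints lie on opposite sides of northing = 2836193, where each meets that height, and whether that is right or left of the point:
Z-15: 3–4 at easting≈600006.0 (left), 4–5 at easting≈610893.7 (right) → 1 crossing.
Z-10: no edge straddles that height → 0 crossings.
Z-18: 3–4 at easting≈589918.6 (left), 4–5 at easting≈594193.6 (left) → 0 crossings.
Only Z-15 has an odd count, so the point is inside Z-15.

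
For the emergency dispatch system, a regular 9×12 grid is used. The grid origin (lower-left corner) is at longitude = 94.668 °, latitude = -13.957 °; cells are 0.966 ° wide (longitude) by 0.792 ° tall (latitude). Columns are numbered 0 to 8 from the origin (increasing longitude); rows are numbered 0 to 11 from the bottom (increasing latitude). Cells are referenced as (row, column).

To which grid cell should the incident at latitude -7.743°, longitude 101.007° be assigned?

(7, 6)

Column index: ⌊(101.007 − 94.668) / 0.966⌋ = ⌊6.562⌋ = 6
Row offset from origin: ⌊(-7.743 − -13.957) / 0.792⌋ = ⌊7.846⌋ = 7 → row 7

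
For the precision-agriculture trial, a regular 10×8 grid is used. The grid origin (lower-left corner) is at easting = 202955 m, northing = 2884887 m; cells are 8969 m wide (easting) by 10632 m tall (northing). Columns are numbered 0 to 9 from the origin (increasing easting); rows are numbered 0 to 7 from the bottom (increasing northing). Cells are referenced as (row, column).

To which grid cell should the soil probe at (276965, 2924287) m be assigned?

Column index: ⌊(276965 − 202955) / 8969⌋ = ⌊8.252⌋ = 8
Row offset from origin: ⌊(2924287 − 2884887) / 10632⌋ = ⌊3.706⌋ = 3 → row 3

(3, 8)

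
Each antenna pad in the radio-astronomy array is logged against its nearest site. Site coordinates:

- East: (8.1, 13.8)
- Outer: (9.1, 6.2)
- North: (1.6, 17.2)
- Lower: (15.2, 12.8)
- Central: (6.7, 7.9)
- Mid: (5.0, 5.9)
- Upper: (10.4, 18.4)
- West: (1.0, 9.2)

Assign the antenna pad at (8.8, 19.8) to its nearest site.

Squared distances to each site:
East: 36.490; Outer: 185.050; North: 58.600; Lower: 89.960; Central: 146.020; Mid: 207.650; Upper: 4.520; West: 173.200.
Minimum at Upper.

Upper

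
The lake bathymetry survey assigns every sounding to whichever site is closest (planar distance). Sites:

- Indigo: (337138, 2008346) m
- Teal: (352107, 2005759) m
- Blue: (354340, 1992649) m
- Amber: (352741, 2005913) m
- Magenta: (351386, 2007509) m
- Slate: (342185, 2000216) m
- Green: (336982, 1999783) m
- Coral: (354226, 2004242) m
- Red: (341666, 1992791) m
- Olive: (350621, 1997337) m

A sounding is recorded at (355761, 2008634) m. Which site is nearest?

Squared distances to each site:
Indigo: 346899073.000; Teal: 21617341.000; Blue: 257539466.000; Amber: 16524241.000; Magenta: 20406250.000; Slate: 255170500.000; Green: 430991042.000; Coral: 21645889.000; Red: 449669674.000; Olive: 154041809.000.
Minimum at Amber.

Amber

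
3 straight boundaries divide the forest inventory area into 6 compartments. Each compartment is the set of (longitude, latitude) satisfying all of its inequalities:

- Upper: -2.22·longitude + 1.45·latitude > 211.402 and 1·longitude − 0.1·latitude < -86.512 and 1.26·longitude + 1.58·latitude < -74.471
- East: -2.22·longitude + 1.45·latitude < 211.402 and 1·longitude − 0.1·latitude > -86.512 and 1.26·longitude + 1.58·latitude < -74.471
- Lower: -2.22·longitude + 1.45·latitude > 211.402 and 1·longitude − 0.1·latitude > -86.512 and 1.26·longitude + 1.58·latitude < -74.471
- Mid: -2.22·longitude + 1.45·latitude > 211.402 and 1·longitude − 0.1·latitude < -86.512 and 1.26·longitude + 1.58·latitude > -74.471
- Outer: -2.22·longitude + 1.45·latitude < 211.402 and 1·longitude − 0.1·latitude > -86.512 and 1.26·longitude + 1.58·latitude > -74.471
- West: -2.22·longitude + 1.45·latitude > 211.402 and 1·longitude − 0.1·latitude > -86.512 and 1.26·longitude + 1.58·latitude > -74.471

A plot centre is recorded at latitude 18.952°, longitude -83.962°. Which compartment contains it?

-2.22·-83.962 + 1.45·18.952 = 213.876, which is > 211.402
1·-83.962 − 0.1·18.952 = -85.857, which is > -86.512
1.26·-83.962 + 1.58·18.952 = -75.848, which is < -74.471
This sign pattern matches Lower.

Lower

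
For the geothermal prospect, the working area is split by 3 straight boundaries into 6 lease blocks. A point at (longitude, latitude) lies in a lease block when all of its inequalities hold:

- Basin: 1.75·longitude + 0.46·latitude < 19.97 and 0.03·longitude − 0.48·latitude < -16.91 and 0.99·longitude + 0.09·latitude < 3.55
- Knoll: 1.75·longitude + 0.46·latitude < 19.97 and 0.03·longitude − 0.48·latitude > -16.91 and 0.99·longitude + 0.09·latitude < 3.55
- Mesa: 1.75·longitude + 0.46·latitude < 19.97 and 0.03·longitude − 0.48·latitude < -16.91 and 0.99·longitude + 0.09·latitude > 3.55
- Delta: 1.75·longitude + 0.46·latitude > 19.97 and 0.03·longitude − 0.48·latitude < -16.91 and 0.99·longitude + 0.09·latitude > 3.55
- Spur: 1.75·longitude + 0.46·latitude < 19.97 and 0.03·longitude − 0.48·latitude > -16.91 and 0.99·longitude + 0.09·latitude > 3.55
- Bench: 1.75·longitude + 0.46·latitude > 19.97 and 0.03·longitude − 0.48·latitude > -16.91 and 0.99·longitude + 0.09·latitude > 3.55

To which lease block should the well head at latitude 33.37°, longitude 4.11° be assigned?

Bench

1.75·4.11 + 0.46·33.37 = 22.543, which is > 19.97
0.03·4.11 − 0.48·33.37 = -15.894, which is > -16.91
0.99·4.11 + 0.09·33.37 = 7.072, which is > 3.55
This sign pattern matches Bench.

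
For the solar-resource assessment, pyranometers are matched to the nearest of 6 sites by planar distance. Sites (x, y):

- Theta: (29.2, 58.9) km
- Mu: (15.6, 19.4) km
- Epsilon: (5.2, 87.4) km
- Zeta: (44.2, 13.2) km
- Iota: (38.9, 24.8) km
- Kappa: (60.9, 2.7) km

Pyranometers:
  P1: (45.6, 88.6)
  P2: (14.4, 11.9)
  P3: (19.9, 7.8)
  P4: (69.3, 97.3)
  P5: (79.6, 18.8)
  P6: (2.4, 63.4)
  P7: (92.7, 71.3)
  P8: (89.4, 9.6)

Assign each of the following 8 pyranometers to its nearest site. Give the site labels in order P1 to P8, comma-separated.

P1 → Theta (d²=1151.05)
P2 → Mu (d²=57.69)
P3 → Mu (d²=153.05)
P4 → Theta (d²=3082.57)
P5 → Kappa (d²=608.90)
P6 → Epsilon (d²=583.84)
P7 → Theta (d²=4186.01)
P8 → Kappa (d²=859.86)

Theta, Mu, Mu, Theta, Kappa, Epsilon, Theta, Kappa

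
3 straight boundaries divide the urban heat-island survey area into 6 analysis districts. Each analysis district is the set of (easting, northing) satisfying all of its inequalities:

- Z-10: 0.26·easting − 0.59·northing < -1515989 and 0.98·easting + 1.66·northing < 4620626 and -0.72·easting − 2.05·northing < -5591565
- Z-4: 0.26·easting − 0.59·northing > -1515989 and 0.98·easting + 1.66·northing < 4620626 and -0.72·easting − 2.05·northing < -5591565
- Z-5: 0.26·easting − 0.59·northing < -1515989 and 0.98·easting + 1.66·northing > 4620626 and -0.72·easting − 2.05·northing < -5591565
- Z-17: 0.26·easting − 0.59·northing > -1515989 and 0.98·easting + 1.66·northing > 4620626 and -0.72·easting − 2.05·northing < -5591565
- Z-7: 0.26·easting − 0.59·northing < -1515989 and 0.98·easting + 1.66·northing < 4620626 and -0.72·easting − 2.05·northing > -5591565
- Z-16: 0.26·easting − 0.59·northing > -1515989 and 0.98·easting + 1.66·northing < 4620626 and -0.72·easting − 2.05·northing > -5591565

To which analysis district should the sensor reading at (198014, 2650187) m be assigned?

Z-16

0.26·198014 − 0.59·2650187 = -1512126.690, which is > -1515989
0.98·198014 + 1.66·2650187 = 4593364.140, which is < 4620626
-0.72·198014 − 2.05·2650187 = -5575453.430, which is > -5591565
This sign pattern matches Z-16.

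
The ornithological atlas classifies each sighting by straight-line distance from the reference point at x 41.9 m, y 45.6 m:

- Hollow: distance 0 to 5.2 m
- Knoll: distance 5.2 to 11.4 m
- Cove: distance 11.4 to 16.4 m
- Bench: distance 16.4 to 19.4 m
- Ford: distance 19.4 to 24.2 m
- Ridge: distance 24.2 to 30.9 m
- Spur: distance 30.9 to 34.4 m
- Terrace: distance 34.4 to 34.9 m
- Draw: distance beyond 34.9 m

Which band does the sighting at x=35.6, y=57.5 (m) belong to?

Distance = √((35.6−41.9)² + (57.5−45.6)²) = √(39.690 + 141.610) = 13.465 m.
11.4 ≤ 13.465 < 16.4 → Cove.

Cove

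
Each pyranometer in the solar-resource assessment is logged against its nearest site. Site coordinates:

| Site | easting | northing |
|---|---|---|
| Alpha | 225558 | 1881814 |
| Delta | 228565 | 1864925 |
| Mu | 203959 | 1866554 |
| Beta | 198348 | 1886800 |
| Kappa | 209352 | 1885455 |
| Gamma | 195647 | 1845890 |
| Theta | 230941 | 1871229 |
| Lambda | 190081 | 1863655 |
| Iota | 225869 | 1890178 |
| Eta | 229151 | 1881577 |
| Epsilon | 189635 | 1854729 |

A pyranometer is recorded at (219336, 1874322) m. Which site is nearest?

Squared distances to each site:
Alpha: 94843348.000; Delta: 173478050.000; Mu: 296793953.000; Beta: 596196628.000; Kappa: 223623945.000; Gamma: 1369547345.000; Theta: 144242674.000; Lambda: 969639914.000; Iota: 294092825.000; Eta: 148969250.000; Epsilon: 1266035050.000.
Minimum at Alpha.

Alpha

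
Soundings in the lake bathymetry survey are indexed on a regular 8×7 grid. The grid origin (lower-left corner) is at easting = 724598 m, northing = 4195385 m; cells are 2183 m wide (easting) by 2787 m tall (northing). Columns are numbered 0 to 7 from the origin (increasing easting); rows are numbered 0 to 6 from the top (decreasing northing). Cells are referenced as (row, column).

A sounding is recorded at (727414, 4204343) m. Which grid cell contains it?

Column index: ⌊(727414 − 724598) / 2183⌋ = ⌊1.290⌋ = 1
Row offset from origin: ⌊(4204343 − 4195385) / 2787⌋ = ⌊3.214⌋ = 3 → row 3 (counted from top)

(3, 1)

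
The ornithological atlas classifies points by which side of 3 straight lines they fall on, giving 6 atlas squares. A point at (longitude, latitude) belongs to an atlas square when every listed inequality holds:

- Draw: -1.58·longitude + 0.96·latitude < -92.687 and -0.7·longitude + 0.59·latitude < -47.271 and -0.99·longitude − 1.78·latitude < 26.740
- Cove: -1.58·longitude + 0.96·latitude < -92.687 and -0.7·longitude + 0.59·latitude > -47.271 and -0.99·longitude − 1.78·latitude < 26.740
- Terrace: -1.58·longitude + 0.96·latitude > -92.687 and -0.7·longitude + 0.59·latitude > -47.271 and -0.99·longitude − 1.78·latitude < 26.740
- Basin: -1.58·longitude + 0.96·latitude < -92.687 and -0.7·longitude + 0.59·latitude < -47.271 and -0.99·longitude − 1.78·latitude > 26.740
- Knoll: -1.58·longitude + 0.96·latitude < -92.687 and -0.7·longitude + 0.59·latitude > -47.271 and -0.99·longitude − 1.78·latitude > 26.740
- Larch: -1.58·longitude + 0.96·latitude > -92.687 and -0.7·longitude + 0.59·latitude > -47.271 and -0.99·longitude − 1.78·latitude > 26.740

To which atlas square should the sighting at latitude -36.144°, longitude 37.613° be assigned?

Basin

-1.58·37.613 + 0.96·-36.144 = -94.127, which is < -92.687
-0.7·37.613 + 0.59·-36.144 = -47.654, which is < -47.271
-0.99·37.613 − 1.78·-36.144 = 27.099, which is > 26.740
This sign pattern matches Basin.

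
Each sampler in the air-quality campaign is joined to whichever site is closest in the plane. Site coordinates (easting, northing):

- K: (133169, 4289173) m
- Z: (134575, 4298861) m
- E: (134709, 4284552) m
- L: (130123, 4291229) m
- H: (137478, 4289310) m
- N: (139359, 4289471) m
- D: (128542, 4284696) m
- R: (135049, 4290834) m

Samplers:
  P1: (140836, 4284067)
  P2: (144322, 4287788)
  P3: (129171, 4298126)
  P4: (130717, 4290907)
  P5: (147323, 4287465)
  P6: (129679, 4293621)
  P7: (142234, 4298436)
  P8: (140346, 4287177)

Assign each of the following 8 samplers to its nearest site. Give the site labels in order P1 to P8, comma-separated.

N, N, Z, L, N, L, Z, N

P1 → N (d²=31384745.00)
P2 → N (d²=27463858.00)
P3 → Z (d²=29743441.00)
P4 → L (d²=456520.00)
P5 → N (d²=67449332.00)
P6 → L (d²=5918800.00)
P7 → Z (d²=58840906.00)
P8 → N (d²=6236605.00)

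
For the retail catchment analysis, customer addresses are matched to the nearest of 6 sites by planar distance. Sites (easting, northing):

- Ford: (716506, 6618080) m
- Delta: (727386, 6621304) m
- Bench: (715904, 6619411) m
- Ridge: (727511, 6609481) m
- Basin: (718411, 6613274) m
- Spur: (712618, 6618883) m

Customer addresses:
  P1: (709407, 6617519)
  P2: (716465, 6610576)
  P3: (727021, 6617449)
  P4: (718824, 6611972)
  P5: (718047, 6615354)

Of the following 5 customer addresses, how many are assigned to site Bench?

P1 → Spur
P2 → Basin
P3 → Delta
P4 → Basin
P5 → Basin
0 of the 5 go to Bench.

0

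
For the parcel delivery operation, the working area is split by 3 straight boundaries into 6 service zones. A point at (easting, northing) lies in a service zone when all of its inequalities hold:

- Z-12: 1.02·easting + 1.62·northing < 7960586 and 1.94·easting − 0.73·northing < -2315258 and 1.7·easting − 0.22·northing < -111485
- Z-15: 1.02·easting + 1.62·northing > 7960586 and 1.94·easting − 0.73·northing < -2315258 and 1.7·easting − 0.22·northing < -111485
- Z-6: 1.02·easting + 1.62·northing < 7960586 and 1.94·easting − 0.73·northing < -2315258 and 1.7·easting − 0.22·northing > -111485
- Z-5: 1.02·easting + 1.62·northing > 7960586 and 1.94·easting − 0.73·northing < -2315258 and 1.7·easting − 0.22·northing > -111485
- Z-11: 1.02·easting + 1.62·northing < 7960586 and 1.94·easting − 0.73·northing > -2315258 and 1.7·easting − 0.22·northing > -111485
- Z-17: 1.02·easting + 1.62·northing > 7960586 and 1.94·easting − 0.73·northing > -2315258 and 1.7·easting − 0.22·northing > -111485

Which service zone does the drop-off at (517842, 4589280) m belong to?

Z-15

1.02·517842 + 1.62·4589280 = 7962832.440, which is > 7960586
1.94·517842 − 0.73·4589280 = -2345560.920, which is < -2315258
1.7·517842 − 0.22·4589280 = -129310.200, which is < -111485
This sign pattern matches Z-15.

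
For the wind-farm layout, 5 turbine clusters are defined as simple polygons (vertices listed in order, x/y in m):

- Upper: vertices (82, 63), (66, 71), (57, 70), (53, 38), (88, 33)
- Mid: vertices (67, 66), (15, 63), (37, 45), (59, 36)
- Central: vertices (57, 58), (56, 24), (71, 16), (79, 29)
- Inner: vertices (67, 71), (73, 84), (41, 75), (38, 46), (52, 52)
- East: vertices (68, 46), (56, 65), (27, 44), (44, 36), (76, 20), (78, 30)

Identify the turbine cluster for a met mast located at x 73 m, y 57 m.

Cast a ray rightward from (73, 57). For each polygon, the edges (by vertex number in listed order) whose endpoints lie on opposite sides of y = 57, where each meets that height, and whether that is right or left of the point:
Upper: 3–4 at x≈55.4 (left), 5–1 at x≈83.2 (right) → 1 crossing.
Mid: 2–3 at x≈22.3 (left), 4–1 at x≈64.6 (left) → 0 crossings.
Central: 1–2 at x≈57.0 (left), 4–1 at x≈57.8 (left) → 0 crossings.
Inner: 3–4 at x≈39.1 (left), 5–1 at x≈55.9 (left) → 0 crossings.
East: 1–2 at x≈61.1 (left), 2–3 at x≈45.0 (left) → 0 crossings.
Only Upper has an odd count, so the point is inside Upper.

Upper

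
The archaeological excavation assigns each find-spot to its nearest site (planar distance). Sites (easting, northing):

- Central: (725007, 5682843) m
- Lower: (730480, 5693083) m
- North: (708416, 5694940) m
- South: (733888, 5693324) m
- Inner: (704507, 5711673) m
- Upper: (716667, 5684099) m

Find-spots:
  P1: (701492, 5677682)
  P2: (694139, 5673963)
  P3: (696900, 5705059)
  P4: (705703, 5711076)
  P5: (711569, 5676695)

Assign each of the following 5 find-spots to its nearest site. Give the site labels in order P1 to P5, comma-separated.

P1 → Upper (d²=271458514.00)
P2 → Upper (d²=610249280.00)
P3 → Inner (d²=101611445.00)
P4 → Inner (d²=1786825.00)
P5 → Upper (d²=80808820.00)

Upper, Upper, Inner, Inner, Upper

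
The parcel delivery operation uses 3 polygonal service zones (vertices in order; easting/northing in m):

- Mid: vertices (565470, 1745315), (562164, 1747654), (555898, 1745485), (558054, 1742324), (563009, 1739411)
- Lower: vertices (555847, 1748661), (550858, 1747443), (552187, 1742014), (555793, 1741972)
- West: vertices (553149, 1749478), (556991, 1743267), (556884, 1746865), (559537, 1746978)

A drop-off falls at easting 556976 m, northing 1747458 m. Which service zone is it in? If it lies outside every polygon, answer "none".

West

Cast a ray rightward from (556976, 1747458). For each polygon, the edges (by vertex number in listed order) whose endpoints lie on opposite sides of northing = 1747458, where each meets that height, and whether that is right or left of the point:
Mid: 1–2 at easting≈562441.0 (right), 2–3 at easting≈561597.8 (right) → 2 crossings.
Lower: 1–2 at easting≈550919.4 (left), 4–1 at easting≈555837.3 (left) → 0 crossings.
West: 1–2 at easting≈554398.5 (left), 4–1 at easting≈558310.5 (right) → 1 crossing.
Only West has an odd count, so the point is inside West.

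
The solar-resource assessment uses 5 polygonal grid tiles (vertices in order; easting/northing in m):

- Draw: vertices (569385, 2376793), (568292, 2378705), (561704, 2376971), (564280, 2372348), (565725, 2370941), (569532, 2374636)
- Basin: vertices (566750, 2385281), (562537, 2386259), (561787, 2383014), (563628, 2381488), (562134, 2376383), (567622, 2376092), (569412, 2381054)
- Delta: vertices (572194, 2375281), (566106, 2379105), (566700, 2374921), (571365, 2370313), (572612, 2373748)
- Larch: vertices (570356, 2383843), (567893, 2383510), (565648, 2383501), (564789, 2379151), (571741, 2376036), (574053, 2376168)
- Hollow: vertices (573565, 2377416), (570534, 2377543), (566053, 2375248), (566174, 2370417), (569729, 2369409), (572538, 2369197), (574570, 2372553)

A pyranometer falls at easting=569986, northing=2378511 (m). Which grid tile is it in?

Larch

Cast a ray rightward from (569986, 2378511). For each polygon, the edges (by vertex number in listed order) whose endpoints lie on opposite sides of northing = 2378511, where each meets that height, and whether that is right or left of the point:
Draw: 1–2 at easting≈568402.9 (left), 2–3 at easting≈567554.9 (left) → 0 crossings.
Basin: 4–5 at easting≈562756.8 (left), 6–7 at easting≈568494.6 (left) → 0 crossings.
Delta: 1–2 at easting≈567051.7 (left), 2–3 at easting≈566190.3 (left) → 0 crossings.
Larch: 4–5 at easting≈566217.3 (left), 6–1 at easting≈572924.4 (right) → 1 crossing.
Hollow: no edge straddles that height → 0 crossings.
Only Larch has an odd count, so the point is inside Larch.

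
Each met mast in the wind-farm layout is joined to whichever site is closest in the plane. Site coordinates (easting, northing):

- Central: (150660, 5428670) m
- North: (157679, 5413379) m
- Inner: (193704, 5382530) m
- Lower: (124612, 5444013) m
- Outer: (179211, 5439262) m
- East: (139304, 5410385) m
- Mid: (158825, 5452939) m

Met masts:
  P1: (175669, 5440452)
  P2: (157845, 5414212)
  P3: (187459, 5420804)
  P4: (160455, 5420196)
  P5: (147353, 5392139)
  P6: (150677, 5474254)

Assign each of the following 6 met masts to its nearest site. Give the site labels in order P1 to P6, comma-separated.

Outer, North, Outer, North, East, Mid

P1 → Outer (d²=13961864.00)
P2 → North (d²=721445.00)
P3 → Outer (d²=408727268.00)
P4 → North (d²=54177665.00)
P5 → East (d²=397702917.00)
P6 → Mid (d²=520719129.00)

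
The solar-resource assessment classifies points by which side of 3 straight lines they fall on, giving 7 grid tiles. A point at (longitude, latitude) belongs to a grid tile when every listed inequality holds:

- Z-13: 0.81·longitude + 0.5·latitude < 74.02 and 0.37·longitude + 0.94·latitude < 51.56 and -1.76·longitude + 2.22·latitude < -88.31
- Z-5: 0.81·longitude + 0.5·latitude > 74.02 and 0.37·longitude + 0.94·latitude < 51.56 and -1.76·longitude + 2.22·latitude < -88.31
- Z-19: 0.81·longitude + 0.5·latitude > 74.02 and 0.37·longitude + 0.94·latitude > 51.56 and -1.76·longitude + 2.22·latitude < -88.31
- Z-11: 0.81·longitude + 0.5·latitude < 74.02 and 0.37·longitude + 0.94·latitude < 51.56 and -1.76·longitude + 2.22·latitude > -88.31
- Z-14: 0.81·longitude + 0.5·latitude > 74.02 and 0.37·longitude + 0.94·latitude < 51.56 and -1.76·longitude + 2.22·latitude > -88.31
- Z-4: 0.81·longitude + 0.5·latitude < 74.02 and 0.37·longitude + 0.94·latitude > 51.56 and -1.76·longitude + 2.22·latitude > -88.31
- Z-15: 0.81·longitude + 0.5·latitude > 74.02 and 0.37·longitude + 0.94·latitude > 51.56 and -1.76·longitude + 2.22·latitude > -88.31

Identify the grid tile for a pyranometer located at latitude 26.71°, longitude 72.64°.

0.81·72.64 + 0.5·26.71 = 72.193, which is < 74.02
0.37·72.64 + 0.94·26.71 = 51.984, which is > 51.56
-1.76·72.64 + 2.22·26.71 = -68.550, which is > -88.31
This sign pattern matches Z-4.

Z-4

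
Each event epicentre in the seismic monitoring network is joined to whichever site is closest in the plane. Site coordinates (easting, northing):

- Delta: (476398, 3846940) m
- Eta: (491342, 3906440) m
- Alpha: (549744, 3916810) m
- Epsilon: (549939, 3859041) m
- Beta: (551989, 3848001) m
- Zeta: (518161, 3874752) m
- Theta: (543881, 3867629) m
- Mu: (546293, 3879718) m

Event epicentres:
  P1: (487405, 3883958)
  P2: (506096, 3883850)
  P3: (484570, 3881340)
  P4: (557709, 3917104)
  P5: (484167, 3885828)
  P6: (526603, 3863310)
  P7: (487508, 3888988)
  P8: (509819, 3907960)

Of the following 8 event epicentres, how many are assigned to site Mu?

0

P1 → Eta
P2 → Zeta
P3 → Eta
P4 → Alpha
P5 → Eta
P6 → Zeta
P7 → Eta
P8 → Eta
0 of the 8 go to Mu.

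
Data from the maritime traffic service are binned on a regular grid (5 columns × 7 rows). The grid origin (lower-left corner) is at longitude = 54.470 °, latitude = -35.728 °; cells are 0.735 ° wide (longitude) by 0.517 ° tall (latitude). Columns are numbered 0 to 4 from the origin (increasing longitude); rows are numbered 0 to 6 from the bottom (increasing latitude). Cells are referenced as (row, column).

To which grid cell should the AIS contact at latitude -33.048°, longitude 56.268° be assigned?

(5, 2)

Column index: ⌊(56.268 − 54.470) / 0.735⌋ = ⌊2.446⌋ = 2
Row offset from origin: ⌊(-33.048 − -35.728) / 0.517⌋ = ⌊5.184⌋ = 5 → row 5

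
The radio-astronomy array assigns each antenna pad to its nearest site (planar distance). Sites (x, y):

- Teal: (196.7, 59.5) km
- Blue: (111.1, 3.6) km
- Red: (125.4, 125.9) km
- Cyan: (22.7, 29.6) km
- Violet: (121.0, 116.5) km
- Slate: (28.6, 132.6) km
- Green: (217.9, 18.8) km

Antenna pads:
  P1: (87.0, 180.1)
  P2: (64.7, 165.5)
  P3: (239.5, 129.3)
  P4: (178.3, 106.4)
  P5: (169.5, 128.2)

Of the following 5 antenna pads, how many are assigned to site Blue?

0

P1 → Red
P2 → Slate
P3 → Teal
P4 → Teal
P5 → Red
0 of the 5 go to Blue.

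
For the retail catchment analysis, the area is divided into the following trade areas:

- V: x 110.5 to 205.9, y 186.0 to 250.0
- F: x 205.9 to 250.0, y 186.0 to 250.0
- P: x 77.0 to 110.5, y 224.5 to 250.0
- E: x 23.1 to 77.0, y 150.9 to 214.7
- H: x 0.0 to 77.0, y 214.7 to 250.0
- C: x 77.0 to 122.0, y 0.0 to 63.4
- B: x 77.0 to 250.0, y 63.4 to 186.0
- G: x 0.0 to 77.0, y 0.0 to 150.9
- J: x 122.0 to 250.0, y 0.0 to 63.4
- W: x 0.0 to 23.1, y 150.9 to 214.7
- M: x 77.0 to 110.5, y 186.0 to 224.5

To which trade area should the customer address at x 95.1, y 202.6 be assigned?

The point has x = 95.1 and y = 202.6.
Only M satisfies 77.0 ≤ x ≤ 110.5 and 186.0 ≤ y ≤ 224.5.

M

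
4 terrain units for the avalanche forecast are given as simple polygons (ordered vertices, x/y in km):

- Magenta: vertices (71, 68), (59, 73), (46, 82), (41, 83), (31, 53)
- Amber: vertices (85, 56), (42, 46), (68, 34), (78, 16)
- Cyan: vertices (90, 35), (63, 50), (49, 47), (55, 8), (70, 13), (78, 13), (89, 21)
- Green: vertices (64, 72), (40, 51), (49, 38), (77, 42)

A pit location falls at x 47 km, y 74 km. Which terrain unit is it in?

Cast a ray rightward from (47, 74). For each polygon, the edges (by vertex number in listed order) whose endpoints lie on opposite sides of y = 74, where each meets that height, and whether that is right or left of the point:
Magenta: 2–3 at x≈57.6 (right), 4–5 at x≈38.0 (left) → 1 crossing.
Amber: no edge straddles that height → 0 crossings.
Cyan: no edge straddles that height → 0 crossings.
Green: no edge straddles that height → 0 crossings.
Only Magenta has an odd count, so the point is inside Magenta.

Magenta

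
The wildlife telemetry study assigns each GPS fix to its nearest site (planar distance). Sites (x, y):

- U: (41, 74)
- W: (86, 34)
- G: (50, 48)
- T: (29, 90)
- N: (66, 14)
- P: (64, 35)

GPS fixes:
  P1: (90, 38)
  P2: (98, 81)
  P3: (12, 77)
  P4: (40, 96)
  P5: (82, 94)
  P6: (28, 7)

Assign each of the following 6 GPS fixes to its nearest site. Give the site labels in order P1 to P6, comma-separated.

W, W, T, T, U, N

P1 → W (d²=32.00)
P2 → W (d²=2353.00)
P3 → T (d²=458.00)
P4 → T (d²=157.00)
P5 → U (d²=2081.00)
P6 → N (d²=1493.00)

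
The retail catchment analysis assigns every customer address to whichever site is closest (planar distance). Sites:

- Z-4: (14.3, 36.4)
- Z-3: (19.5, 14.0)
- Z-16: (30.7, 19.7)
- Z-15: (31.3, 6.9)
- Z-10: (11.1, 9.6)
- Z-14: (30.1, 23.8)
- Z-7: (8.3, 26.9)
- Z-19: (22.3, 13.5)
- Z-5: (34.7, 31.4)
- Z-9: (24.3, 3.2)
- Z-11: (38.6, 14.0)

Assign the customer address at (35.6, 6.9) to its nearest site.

Z-15

Squared distances to each site:
Z-4: 1323.940; Z-3: 309.620; Z-16: 187.850; Z-15: 18.490; Z-10: 607.540; Z-14: 315.860; Z-7: 1145.290; Z-19: 220.450; Z-5: 601.060; Z-9: 141.380; Z-11: 59.410.
Minimum at Z-15.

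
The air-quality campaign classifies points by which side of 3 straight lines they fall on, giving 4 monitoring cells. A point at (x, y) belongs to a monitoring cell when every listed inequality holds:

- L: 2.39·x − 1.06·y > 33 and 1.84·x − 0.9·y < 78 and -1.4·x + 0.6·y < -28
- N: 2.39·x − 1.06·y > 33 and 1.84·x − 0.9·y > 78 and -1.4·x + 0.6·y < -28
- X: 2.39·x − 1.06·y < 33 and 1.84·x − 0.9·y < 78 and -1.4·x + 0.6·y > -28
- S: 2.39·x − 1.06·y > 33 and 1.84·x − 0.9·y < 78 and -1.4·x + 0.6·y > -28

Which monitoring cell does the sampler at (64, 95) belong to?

2.39·64 − 1.06·95 = 52.260, which is > 33
1.84·64 − 0.9·95 = 32.260, which is < 78
-1.4·64 + 0.6·95 = -32.600, which is < -28
This sign pattern matches L.

L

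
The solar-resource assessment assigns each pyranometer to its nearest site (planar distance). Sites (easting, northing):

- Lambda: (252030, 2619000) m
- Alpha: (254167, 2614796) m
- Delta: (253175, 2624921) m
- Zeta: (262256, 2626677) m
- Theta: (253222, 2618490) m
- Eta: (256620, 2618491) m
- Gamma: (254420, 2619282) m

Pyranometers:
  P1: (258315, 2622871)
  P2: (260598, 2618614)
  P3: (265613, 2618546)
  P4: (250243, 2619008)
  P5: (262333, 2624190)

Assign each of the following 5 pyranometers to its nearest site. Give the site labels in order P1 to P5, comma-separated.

P1 → Eta (d²=22057425.00)
P2 → Eta (d²=15839613.00)
P3 → Zeta (d²=77382610.00)
P4 → Lambda (d²=3193433.00)
P5 → Zeta (d²=6191098.00)

Eta, Eta, Zeta, Lambda, Zeta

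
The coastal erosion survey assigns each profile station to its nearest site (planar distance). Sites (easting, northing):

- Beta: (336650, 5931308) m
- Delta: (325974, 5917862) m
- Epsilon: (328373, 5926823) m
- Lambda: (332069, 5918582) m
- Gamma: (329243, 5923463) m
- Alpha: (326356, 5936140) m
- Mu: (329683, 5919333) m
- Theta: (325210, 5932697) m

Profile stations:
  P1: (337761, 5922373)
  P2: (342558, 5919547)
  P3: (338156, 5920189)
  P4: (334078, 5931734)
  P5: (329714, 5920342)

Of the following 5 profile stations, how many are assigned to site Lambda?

P1 → Lambda
P2 → Lambda
P3 → Lambda
P4 → Beta
P5 → Mu
3 of the 5 go to Lambda.

3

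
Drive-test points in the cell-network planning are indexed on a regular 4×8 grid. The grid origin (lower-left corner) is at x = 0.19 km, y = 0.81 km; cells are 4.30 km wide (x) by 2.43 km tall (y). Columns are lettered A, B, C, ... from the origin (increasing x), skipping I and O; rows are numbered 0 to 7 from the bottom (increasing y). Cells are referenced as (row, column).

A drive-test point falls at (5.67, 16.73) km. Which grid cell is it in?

Column index: ⌊(5.67 − 0.19) / 4.30⌋ = ⌊1.274⌋ = 1 → column B
Row offset from origin: ⌊(16.73 − 0.81) / 2.43⌋ = ⌊6.551⌋ = 6 → row 6

(6, B)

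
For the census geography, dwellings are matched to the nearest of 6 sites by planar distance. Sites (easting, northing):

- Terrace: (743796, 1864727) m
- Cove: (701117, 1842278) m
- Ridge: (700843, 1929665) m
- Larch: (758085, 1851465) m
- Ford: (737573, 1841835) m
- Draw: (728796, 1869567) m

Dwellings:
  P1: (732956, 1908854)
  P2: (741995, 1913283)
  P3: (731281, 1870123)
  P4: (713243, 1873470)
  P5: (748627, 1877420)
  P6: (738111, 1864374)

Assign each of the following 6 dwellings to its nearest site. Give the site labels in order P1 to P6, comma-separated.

Ridge, Ridge, Draw, Draw, Terrace, Terrace

P1 → Ridge (d²=1464342490.00)
P2 → Ridge (d²=1961857028.00)
P3 → Draw (d²=6484361.00)
P4 → Draw (d²=257129218.00)
P5 → Terrace (d²=184450810.00)
P6 → Terrace (d²=32443834.00)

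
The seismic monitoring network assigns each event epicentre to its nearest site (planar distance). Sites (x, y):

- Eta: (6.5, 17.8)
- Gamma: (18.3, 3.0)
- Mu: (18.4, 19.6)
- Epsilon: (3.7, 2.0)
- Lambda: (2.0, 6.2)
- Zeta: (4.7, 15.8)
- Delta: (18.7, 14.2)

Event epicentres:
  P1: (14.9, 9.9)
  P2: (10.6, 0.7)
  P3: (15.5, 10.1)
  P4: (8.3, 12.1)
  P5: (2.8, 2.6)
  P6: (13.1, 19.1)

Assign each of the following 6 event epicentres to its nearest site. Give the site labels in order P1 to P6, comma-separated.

P1 → Delta (d²=32.93)
P2 → Epsilon (d²=49.30)
P3 → Delta (d²=27.05)
P4 → Zeta (d²=26.65)
P5 → Epsilon (d²=1.17)
P6 → Mu (d²=28.34)

Delta, Epsilon, Delta, Zeta, Epsilon, Mu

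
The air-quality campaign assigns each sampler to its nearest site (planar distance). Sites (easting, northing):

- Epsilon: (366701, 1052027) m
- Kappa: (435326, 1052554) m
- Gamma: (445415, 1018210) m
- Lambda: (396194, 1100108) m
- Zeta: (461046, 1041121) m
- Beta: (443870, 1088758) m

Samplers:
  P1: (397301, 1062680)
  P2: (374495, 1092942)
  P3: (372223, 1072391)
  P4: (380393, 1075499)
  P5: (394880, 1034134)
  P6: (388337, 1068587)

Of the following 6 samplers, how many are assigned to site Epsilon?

5

P1 → Epsilon
P2 → Lambda
P3 → Epsilon
P4 → Epsilon
P5 → Epsilon
P6 → Epsilon
5 of the 6 go to Epsilon.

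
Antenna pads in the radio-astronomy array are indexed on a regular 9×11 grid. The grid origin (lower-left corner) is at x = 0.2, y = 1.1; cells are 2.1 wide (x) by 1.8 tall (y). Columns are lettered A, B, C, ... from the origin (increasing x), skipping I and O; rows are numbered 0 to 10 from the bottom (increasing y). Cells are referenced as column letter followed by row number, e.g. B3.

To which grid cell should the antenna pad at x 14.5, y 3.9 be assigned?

G1

Column index: ⌊(14.5 − 0.2) / 2.1⌋ = ⌊6.810⌋ = 6 → column G
Row offset from origin: ⌊(3.9 − 1.1) / 1.8⌋ = ⌊1.556⌋ = 1 → row 1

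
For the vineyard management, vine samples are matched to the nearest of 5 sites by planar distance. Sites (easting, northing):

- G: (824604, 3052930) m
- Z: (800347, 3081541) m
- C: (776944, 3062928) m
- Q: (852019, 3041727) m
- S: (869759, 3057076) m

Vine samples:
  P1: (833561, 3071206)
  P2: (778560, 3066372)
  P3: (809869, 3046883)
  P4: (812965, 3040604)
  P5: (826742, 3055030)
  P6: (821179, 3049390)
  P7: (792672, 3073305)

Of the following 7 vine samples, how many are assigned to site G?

5

P1 → G
P2 → C
P3 → G
P4 → G
P5 → G
P6 → G
P7 → Z
5 of the 7 go to G.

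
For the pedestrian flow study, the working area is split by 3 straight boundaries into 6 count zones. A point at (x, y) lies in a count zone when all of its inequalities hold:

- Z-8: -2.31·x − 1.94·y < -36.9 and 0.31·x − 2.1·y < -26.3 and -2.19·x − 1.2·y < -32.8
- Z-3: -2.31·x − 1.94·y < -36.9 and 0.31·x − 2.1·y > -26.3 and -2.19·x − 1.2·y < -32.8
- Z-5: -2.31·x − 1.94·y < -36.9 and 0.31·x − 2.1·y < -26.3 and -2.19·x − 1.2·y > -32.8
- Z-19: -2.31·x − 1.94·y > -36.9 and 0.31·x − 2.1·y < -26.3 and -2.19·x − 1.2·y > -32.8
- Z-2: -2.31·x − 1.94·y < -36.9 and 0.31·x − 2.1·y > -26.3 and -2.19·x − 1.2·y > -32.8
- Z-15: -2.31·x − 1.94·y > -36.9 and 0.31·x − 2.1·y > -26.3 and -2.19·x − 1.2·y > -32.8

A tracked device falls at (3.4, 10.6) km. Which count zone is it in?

-2.31·3.4 − 1.94·10.6 = -28.418, which is > -36.9
0.31·3.4 − 2.1·10.6 = -21.206, which is > -26.3
-2.19·3.4 − 1.2·10.6 = -20.166, which is > -32.8
This sign pattern matches Z-15.

Z-15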